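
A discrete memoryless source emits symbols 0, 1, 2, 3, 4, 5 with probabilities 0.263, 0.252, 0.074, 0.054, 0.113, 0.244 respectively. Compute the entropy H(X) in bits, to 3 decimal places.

H = −Σ pᵢ log₂ pᵢ.
−0.263·log₂(0.263) = 0.5068
−0.252·log₂(0.252) = 0.5011
−0.074·log₂(0.074) = 0.2780
−0.054·log₂(0.054) = 0.2274
−0.113·log₂(0.113) = 0.3555
−0.244·log₂(0.244) = 0.4966
Sum ≈ 2.3652 → 2.365 bits.

2.365 bits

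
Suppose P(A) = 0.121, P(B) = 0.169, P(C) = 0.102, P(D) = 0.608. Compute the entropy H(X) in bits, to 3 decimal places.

H = −Σ pᵢ log₂ pᵢ.
−0.121·log₂(0.121) = 0.3687
−0.169·log₂(0.169) = 0.4335
−0.102·log₂(0.102) = 0.3359
−0.608·log₂(0.608) = 0.4365
Sum ≈ 1.5745 → 1.575 bits.

1.575 bits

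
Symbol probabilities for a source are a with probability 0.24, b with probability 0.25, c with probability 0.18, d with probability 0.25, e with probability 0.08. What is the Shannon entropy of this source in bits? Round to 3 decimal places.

2.231 bits

H = −Σ pᵢ log₂ pᵢ.
−0.24·log₂(0.24) = 0.4941
−0.25·log₂(0.25) = 0.5000
−0.18·log₂(0.18) = 0.4453
−0.25·log₂(0.25) = 0.5000
−0.08·log₂(0.08) = 0.2915
Sum ≈ 2.2310 → 2.231 bits.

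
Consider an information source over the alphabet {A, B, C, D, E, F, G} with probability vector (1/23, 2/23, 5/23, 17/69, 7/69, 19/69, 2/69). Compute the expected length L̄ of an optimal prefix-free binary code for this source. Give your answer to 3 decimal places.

2.493 bits/symbol

Repeatedly combine the two least-probable nodes; the expected code length is the sum of the merged weights.
merge 2/69 + 1/23 → 5/69
merge 5/69 + 2/23 → 11/69
merge 7/69 + 11/69 → 6/23
merge 5/23 + 17/69 → 32/69
merge 6/23 + 19/69 → 37/69
merge 32/69 + 37/69 → 1
L = 5/69 + 11/69 + 6/23 + 32/69 + 37/69 + 1 = 172/69 ≈ 2.493 bits/symbol.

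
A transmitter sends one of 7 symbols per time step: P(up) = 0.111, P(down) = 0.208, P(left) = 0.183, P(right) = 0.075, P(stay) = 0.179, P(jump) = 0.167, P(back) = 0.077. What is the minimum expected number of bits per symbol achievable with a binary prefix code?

2.761 bits/symbol

Repeatedly combine the two least-probable nodes; the expected code length is the sum of the merged weights.
merge 3/40 + 77/1000 → 19/125
merge 111/1000 + 19/125 → 263/1000
merge 167/1000 + 179/1000 → 173/500
merge 183/1000 + 26/125 → 391/1000
merge 263/1000 + 173/500 → 609/1000
merge 391/1000 + 609/1000 → 1
L = 19/125 + 263/1000 + 173/500 + 391/1000 + 609/1000 + 1 = 2761/1000 = 2.761 bits/symbol.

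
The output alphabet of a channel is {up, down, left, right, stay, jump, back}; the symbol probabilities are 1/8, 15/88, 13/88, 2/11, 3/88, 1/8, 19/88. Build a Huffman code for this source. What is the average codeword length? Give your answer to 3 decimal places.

Repeatedly combine the two least-probable nodes; the expected code length is the sum of the merged weights.
merge 3/88 + 1/8 → 7/44
merge 1/8 + 13/88 → 3/11
merge 7/44 + 15/88 → 29/88
merge 2/11 + 19/88 → 35/88
merge 3/11 + 29/88 → 53/88
merge 35/88 + 53/88 → 1
L = 7/44 + 3/11 + 29/88 + 35/88 + 53/88 + 1 = 243/88 ≈ 2.761 bits/symbol.

2.761 bits/symbol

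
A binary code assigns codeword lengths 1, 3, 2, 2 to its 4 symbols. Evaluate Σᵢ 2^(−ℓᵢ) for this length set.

1.125

With common denominator 2^3 = 8: Σ 2^(−ℓᵢ) = 4/8 + 1/8 + 2/8 + 2/8 = 9/8 = 1.125.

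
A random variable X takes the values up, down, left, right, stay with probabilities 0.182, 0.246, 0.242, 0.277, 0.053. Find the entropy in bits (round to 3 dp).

2.178 bits

H = −Σ pᵢ log₂ pᵢ.
−0.182·log₂(0.182) = 0.4474
−0.246·log₂(0.246) = 0.4977
−0.242·log₂(0.242) = 0.4954
−0.277·log₂(0.277) = 0.5130
−0.053·log₂(0.053) = 0.2246
Sum ≈ 2.1781 → 2.178 bits.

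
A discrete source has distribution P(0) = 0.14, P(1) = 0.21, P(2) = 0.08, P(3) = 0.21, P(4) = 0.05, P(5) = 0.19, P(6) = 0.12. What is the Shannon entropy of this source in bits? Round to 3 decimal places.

2.673 bits

H = −Σ pᵢ log₂ pᵢ.
−0.14·log₂(0.14) = 0.3971
−0.21·log₂(0.21) = 0.4728
−0.08·log₂(0.08) = 0.2915
−0.21·log₂(0.21) = 0.4728
−0.05·log₂(0.05) = 0.2161
−0.19·log₂(0.19) = 0.4552
−0.12·log₂(0.12) = 0.3671
Sum ≈ 2.6727 → 2.673 bits.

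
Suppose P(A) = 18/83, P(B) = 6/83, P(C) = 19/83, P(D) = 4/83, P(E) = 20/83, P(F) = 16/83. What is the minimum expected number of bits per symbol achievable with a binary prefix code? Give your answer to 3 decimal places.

2.434 bits/symbol

Repeatedly combine the two least-probable nodes; the expected code length is the sum of the merged weights.
merge 4/83 + 6/83 → 10/83
merge 10/83 + 16/83 → 26/83
merge 18/83 + 19/83 → 37/83
merge 20/83 + 26/83 → 46/83
merge 37/83 + 46/83 → 1
L = 10/83 + 26/83 + 37/83 + 46/83 + 1 = 202/83 ≈ 2.434 bits/symbol.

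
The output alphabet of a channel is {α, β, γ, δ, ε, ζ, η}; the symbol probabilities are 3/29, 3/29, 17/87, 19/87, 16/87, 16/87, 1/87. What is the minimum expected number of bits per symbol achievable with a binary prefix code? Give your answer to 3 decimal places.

2.701 bits/symbol

Repeatedly combine the two least-probable nodes; the expected code length is the sum of the merged weights.
merge 1/87 + 3/29 → 10/87
merge 3/29 + 10/87 → 19/87
merge 16/87 + 16/87 → 32/87
merge 17/87 + 19/87 → 12/29
merge 19/87 + 32/87 → 17/29
merge 12/29 + 17/29 → 1
L = 10/87 + 19/87 + 32/87 + 12/29 + 17/29 + 1 = 235/87 ≈ 2.701 bits/symbol.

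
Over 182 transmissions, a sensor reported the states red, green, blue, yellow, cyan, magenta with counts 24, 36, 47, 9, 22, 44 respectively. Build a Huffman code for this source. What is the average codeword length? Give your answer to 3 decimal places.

Probabilities are the counts divided by 182.
Repeatedly combine the two least-probable nodes; the expected code length is the sum of the merged weights.
merge 9/182 + 11/91 → 31/182
merge 12/91 + 31/182 → 55/182
merge 18/91 + 22/91 → 40/91
merge 47/182 + 55/182 → 51/91
merge 40/91 + 51/91 → 1
L = 31/182 + 55/182 + 40/91 + 51/91 + 1 = 225/91 ≈ 2.473 bits/symbol.

2.473 bits/symbol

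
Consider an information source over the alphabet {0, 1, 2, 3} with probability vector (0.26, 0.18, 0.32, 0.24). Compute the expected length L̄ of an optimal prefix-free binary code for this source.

Repeatedly combine the two least-probable nodes; the expected code length is the sum of the merged weights.
merge 9/50 + 6/25 → 21/50
merge 13/50 + 8/25 → 29/50
merge 21/50 + 29/50 → 1
L = 21/50 + 29/50 + 1 = 2 bits/symbol.

2 bits/symbol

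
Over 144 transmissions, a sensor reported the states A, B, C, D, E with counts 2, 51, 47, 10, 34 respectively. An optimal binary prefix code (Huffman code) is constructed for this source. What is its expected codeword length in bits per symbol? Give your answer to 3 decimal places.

Probabilities are the counts divided by 144.
Repeatedly combine the two least-probable nodes; the expected code length is the sum of the merged weights.
merge 1/72 + 5/72 → 1/12
merge 1/12 + 17/72 → 23/72
merge 23/72 + 47/144 → 31/48
merge 17/48 + 31/48 → 1
L = 1/12 + 23/72 + 31/48 + 1 = 295/144 ≈ 2.049 bits/symbol.

2.049 bits/symbol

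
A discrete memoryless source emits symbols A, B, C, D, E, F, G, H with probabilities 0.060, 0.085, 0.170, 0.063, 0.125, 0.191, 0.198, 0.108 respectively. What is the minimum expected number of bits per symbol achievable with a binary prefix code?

2.925 bits/symbol

Repeatedly combine the two least-probable nodes; the expected code length is the sum of the merged weights.
merge 3/50 + 63/1000 → 123/1000
merge 17/200 + 27/250 → 193/1000
merge 123/1000 + 1/8 → 31/125
merge 17/100 + 191/1000 → 361/1000
merge 193/1000 + 99/500 → 391/1000
merge 31/125 + 361/1000 → 609/1000
merge 391/1000 + 609/1000 → 1
L = 123/1000 + 193/1000 + 31/125 + 361/1000 + 391/1000 + 609/1000 + 1 = 117/40 = 2.925 bits/symbol.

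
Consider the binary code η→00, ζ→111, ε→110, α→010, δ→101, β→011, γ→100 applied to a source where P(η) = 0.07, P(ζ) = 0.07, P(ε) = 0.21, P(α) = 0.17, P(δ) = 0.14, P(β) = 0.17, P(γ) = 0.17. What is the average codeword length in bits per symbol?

2.93 bits/symbol

L̄ = Σ pᵢ·ℓᵢ = 0.07·2 + 0.07·3 + 0.21·3 + 0.17·3 + 0.14·3 + 0.17·3 + 0.17·3 = 2.93 bits/symbol.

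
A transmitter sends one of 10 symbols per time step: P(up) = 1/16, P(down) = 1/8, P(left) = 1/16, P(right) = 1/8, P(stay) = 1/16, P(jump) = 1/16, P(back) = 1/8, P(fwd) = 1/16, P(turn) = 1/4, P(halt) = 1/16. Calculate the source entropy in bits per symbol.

3.125 bits

Each probability is a power of 1/2, so log₂(1/p) is an integer.
H = Σ p·log₂(1/p) = 1/16·4 + 1/8·3 + 1/16·4 + 1/8·3 + 1/16·4 + 1/16·4 + 1/8·3 + 1/16·4 + 1/4·2 + 1/16·4 = 3.125 bits.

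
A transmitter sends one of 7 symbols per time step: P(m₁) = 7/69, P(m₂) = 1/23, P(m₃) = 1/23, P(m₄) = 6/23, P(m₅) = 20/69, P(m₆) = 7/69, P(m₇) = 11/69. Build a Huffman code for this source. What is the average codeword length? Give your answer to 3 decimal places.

2.536 bits/symbol

Repeatedly combine the two least-probable nodes; the expected code length is the sum of the merged weights.
merge 1/23 + 1/23 → 2/23
merge 2/23 + 7/69 → 13/69
merge 7/69 + 11/69 → 6/23
merge 13/69 + 6/23 → 31/69
merge 6/23 + 20/69 → 38/69
merge 31/69 + 38/69 → 1
L = 2/23 + 13/69 + 6/23 + 31/69 + 38/69 + 1 = 175/69 ≈ 2.536 bits/symbol.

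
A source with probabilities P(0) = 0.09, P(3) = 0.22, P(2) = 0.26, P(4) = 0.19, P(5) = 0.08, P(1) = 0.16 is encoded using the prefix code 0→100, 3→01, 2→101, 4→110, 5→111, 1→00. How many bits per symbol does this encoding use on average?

L̄ = Σ pᵢ·ℓᵢ = 0.09·3 + 0.22·2 + 0.26·3 + 0.19·3 + 0.08·3 + 0.16·2 = 2.62 bits/symbol.

2.62 bits/symbol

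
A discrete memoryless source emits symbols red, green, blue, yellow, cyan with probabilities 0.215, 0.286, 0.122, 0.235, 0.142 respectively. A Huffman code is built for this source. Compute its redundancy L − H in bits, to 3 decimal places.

Entropy H = −Σ p log₂ p ≈ 2.2544 bits.
Huffman merges: 61/500+71/500→33/125; 43/200+47/200→9/20; 33/125+143/500→11/20; 9/20+11/20→1. L = 283/125 ≈ 2.2640.
L − H = 2.2640 − 2.2544 = 0.010 bits.

0.010 bits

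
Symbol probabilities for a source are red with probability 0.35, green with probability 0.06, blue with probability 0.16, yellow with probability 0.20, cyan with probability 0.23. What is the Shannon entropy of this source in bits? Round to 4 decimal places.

H = −Σ pᵢ log₂ pᵢ.
−0.35·log₂(0.35) = 0.5301
−0.06·log₂(0.06) = 0.2435
−0.16·log₂(0.16) = 0.4230
−0.20·log₂(0.20) = 0.4644
−0.23·log₂(0.23) = 0.4877
Sum ≈ 2.1487 → 2.1487 bits.

2.1487 bits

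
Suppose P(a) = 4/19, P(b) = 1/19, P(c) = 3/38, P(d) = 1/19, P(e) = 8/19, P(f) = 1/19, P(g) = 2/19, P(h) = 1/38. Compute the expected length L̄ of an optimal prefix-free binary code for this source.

Repeatedly combine the two least-probable nodes; the expected code length is the sum of the merged weights.
merge 1/38 + 1/19 → 3/38
merge 1/19 + 1/19 → 2/19
merge 3/38 + 3/38 → 3/19
merge 2/19 + 2/19 → 4/19
merge 3/19 + 4/19 → 7/19
merge 4/19 + 7/19 → 11/19
merge 8/19 + 11/19 → 1
L = 3/38 + 2/19 + 3/19 + 4/19 + 7/19 + 11/19 + 1 = 5/2 = 2.5 bits/symbol.

2.5 bits/symbol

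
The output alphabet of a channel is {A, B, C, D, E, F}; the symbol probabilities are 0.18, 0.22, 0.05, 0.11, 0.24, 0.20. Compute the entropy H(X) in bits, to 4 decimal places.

H = −Σ pᵢ log₂ pᵢ.
−0.18·log₂(0.18) = 0.4453
−0.22·log₂(0.22) = 0.4806
−0.05·log₂(0.05) = 0.2161
−0.11·log₂(0.11) = 0.3503
−0.24·log₂(0.24) = 0.4941
−0.20·log₂(0.20) = 0.4644
Sum ≈ 2.4508 → 2.4508 bits.

2.4508 bits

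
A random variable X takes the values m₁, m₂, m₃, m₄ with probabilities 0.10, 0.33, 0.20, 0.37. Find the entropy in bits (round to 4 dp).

1.8551 bits

H = −Σ pᵢ log₂ pᵢ.
−0.10·log₂(0.10) = 0.3322
−0.33·log₂(0.33) = 0.5278
−0.20·log₂(0.20) = 0.4644
−0.37·log₂(0.37) = 0.5307
Sum ≈ 1.8551 → 1.8551 bits.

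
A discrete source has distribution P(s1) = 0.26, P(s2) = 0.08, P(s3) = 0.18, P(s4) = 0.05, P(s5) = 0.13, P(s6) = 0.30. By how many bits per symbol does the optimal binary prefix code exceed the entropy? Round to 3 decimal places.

Entropy H = −Σ p log₂ p ≈ 2.3619 bits.
Huffman merges: 1/20+2/25→13/100; 13/100+13/100→13/50; 9/50+13/50→11/25; 13/50+3/10→14/25; 11/25+14/25→1. L = 239/100 ≈ 2.3900.
L − H = 2.3900 − 2.3619 = 0.028 bits.

0.028 bits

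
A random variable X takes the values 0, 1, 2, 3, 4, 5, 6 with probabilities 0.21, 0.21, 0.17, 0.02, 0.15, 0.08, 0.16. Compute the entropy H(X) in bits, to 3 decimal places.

H = −Σ pᵢ log₂ pᵢ.
−0.21·log₂(0.21) = 0.4728
−0.21·log₂(0.21) = 0.4728
−0.17·log₂(0.17) = 0.4346
−0.02·log₂(0.02) = 0.1129
−0.15·log₂(0.15) = 0.4105
−0.08·log₂(0.08) = 0.2915
−0.16·log₂(0.16) = 0.4230
Sum ≈ 2.6182 → 2.618 bits.

2.618 bits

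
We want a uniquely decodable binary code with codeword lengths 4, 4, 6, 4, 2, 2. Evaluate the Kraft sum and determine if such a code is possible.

0.703125; yes

With common denominator 2^6 = 64: Σ 2^(−ℓᵢ) = 4/64 + 4/64 + 1/64 + 4/64 + 16/64 + 16/64 = 45/64 = 0.703125.
Kraft's inequality requires Σ ≤ 1; here Σ = 0.703125 ≤ 1, so such a prefix code exists.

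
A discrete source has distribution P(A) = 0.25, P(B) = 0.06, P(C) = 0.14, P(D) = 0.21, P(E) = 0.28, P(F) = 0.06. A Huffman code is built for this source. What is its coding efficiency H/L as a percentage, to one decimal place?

Entropy H = −Σ p log₂ p ≈ 2.3712 bits.
Huffman merges: 3/50+3/50→3/25; 3/25+7/50→13/50; 21/100+1/4→23/50; 13/50+7/25→27/50; 23/50+27/50→1. L = 119/50 ≈ 2.3800.
Efficiency = H/L = 2.3712/2.3800 = 99.6%.

99.6%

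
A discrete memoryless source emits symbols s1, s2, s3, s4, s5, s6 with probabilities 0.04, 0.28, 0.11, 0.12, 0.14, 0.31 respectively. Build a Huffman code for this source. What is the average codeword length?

Repeatedly combine the two least-probable nodes; the expected code length is the sum of the merged weights.
merge 1/25 + 11/100 → 3/20
merge 3/25 + 7/50 → 13/50
merge 3/20 + 13/50 → 41/100
merge 7/25 + 31/100 → 59/100
merge 41/100 + 59/100 → 1
L = 3/20 + 13/50 + 41/100 + 59/100 + 1 = 241/100 = 2.41 bits/symbol.

2.41 bits/symbol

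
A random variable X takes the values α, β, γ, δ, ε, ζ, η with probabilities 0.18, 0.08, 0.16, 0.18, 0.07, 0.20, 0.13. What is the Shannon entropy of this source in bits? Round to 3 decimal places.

2.721 bits

H = −Σ pᵢ log₂ pᵢ.
−0.18·log₂(0.18) = 0.4453
−0.08·log₂(0.08) = 0.2915
−0.16·log₂(0.16) = 0.4230
−0.18·log₂(0.18) = 0.4453
−0.07·log₂(0.07) = 0.2686
−0.20·log₂(0.20) = 0.4644
−0.13·log₂(0.13) = 0.3826
Sum ≈ 2.7207 → 2.721 bits.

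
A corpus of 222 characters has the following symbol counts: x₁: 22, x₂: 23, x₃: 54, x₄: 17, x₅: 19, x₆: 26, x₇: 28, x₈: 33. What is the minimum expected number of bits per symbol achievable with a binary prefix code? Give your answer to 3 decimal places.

2.919 bits/symbol

Probabilities are the counts divided by 222.
Repeatedly combine the two least-probable nodes; the expected code length is the sum of the merged weights.
merge 17/222 + 19/222 → 6/37
merge 11/111 + 23/222 → 15/74
merge 13/111 + 14/111 → 9/37
merge 11/74 + 6/37 → 23/74
merge 15/74 + 9/37 → 33/74
merge 9/37 + 23/74 → 41/74
merge 33/74 + 41/74 → 1
L = 6/37 + 15/74 + 9/37 + 23/74 + 33/74 + 41/74 + 1 = 108/37 ≈ 2.919 bits/symbol.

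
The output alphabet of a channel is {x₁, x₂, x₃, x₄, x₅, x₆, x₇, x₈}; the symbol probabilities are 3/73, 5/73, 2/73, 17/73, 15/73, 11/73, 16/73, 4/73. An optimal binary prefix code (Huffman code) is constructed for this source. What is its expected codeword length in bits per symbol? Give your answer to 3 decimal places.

Repeatedly combine the two least-probable nodes; the expected code length is the sum of the merged weights.
merge 2/73 + 3/73 → 5/73
merge 4/73 + 5/73 → 9/73
merge 5/73 + 9/73 → 14/73
merge 11/73 + 14/73 → 25/73
merge 15/73 + 16/73 → 31/73
merge 17/73 + 25/73 → 42/73
merge 31/73 + 42/73 → 1
L = 5/73 + 9/73 + 14/73 + 25/73 + 31/73 + 42/73 + 1 = 199/73 ≈ 2.726 bits/symbol.

2.726 bits/symbol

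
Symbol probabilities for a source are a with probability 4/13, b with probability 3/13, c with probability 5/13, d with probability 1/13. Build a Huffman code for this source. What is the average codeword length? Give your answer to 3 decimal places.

1.923 bits/symbol

Repeatedly combine the two least-probable nodes; the expected code length is the sum of the merged weights.
merge 1/13 + 3/13 → 4/13
merge 4/13 + 4/13 → 8/13
merge 5/13 + 8/13 → 1
L = 4/13 + 8/13 + 1 = 25/13 ≈ 1.923 bits/symbol.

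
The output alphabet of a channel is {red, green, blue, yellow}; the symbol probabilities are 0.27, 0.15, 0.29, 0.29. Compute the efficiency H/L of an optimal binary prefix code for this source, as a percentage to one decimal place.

97.8%

Entropy H = −Σ p log₂ p ≈ 1.9564 bits.
Huffman merges: 3/20+27/100→21/50; 29/100+29/100→29/50; 21/50+29/50→1. L = 2 ≈ 2.0000.
Efficiency = H/L = 1.9564/2.0000 = 97.8%.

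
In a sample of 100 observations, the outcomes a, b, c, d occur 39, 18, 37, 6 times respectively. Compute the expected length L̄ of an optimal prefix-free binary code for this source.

1.85 bits/symbol

Probabilities are the counts divided by 100.
Repeatedly combine the two least-probable nodes; the expected code length is the sum of the merged weights.
merge 3/50 + 9/50 → 6/25
merge 6/25 + 37/100 → 61/100
merge 39/100 + 61/100 → 1
L = 6/25 + 61/100 + 1 = 37/20 = 1.85 bits/symbol.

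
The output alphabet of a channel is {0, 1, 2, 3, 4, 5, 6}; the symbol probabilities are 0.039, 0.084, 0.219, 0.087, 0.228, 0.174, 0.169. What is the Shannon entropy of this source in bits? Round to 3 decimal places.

H = −Σ pᵢ log₂ pᵢ.
−0.039·log₂(0.039) = 0.1825
−0.084·log₂(0.084) = 0.3002
−0.219·log₂(0.219) = 0.4798
−0.087·log₂(0.087) = 0.3065
−0.228·log₂(0.228) = 0.4863
−0.174·log₂(0.174) = 0.4390
−0.169·log₂(0.169) = 0.4335
Sum ≈ 2.6278 → 2.628 bits.

2.628 bits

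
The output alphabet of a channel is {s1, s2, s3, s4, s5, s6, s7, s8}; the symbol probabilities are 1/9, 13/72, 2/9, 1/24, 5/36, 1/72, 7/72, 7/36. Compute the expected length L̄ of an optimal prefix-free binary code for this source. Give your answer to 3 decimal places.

Repeatedly combine the two least-probable nodes; the expected code length is the sum of the merged weights.
merge 1/72 + 1/24 → 1/18
merge 1/18 + 7/72 → 11/72
merge 1/9 + 5/36 → 1/4
merge 11/72 + 13/72 → 1/3
merge 7/36 + 2/9 → 5/12
merge 1/4 + 1/3 → 7/12
merge 5/12 + 7/12 → 1
L = 1/18 + 11/72 + 1/4 + 1/3 + 5/12 + 7/12 + 1 = 67/24 ≈ 2.792 bits/symbol.

2.792 bits/symbol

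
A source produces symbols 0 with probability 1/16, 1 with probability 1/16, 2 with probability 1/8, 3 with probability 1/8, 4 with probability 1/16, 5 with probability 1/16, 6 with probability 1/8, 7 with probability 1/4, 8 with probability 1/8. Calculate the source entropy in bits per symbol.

Each probability is a power of 1/2, so log₂(1/p) is an integer.
H = Σ p·log₂(1/p) = 1/16·4 + 1/16·4 + 1/8·3 + 1/8·3 + 1/16·4 + 1/16·4 + 1/8·3 + 1/4·2 + 1/8·3 = 3 bits.

3 bits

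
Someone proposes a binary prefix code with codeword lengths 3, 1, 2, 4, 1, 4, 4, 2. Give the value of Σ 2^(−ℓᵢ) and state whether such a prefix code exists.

1.8125; no

With common denominator 2^4 = 16: Σ 2^(−ℓᵢ) = 2/16 + 8/16 + 4/16 + 1/16 + 8/16 + 1/16 + 1/16 + 4/16 = 29/16 = 1.8125.
Kraft's inequality requires Σ ≤ 1; here Σ = 1.8125 > 1, so no such prefix code exists.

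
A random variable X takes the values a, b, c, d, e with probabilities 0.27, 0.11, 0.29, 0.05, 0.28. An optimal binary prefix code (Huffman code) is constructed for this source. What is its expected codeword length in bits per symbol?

Repeatedly combine the two least-probable nodes; the expected code length is the sum of the merged weights.
merge 1/20 + 11/100 → 4/25
merge 4/25 + 27/100 → 43/100
merge 7/25 + 29/100 → 57/100
merge 43/100 + 57/100 → 1
L = 4/25 + 43/100 + 57/100 + 1 = 54/25 = 2.16 bits/symbol.

2.16 bits/symbol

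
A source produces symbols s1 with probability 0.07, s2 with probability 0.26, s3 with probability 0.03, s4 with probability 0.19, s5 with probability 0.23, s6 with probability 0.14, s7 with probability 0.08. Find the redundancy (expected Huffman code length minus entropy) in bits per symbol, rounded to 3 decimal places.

Entropy H = −Σ p log₂ p ≈ 2.5571 bits.
Huffman merges: 3/100+7/100→1/10; 2/25+1/10→9/50; 7/50+9/50→8/25; 19/100+23/100→21/50; 13/50+8/25→29/50; 21/50+29/50→1. L = 13/5 ≈ 2.6000.
L − H = 2.6000 − 2.5571 = 0.043 bits.

0.043 bits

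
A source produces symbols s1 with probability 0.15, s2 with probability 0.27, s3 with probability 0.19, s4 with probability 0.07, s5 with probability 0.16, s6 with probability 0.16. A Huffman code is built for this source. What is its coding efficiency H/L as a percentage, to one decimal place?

98.0%

Entropy H = −Σ p log₂ p ≈ 2.4904 bits.
Huffman merges: 7/100+3/20→11/50; 4/25+4/25→8/25; 19/100+11/50→41/100; 27/100+8/25→59/100; 41/100+59/100→1. L = 127/50 ≈ 2.5400.
Efficiency = H/L = 2.4904/2.5400 = 98.0%.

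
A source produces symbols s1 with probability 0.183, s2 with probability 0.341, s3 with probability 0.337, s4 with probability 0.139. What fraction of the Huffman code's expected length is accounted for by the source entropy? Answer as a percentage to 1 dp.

Entropy H = −Σ p log₂ p ≈ 1.9022 bits.
Huffman merges: 139/1000+183/1000→161/500; 161/500+337/1000→659/1000; 341/1000+659/1000→1. L = 1981/1000 ≈ 1.9810.
Efficiency = H/L = 1.9022/1.9810 = 96.0%.

96.0%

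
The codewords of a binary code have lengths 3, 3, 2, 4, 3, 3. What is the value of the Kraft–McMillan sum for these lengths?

With common denominator 2^4 = 16: Σ 2^(−ℓᵢ) = 2/16 + 2/16 + 4/16 + 1/16 + 2/16 + 2/16 = 13/16 = 0.8125.

0.8125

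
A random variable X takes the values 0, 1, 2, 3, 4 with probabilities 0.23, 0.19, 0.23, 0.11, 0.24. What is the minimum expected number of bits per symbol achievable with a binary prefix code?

2.3 bits/symbol

Repeatedly combine the two least-probable nodes; the expected code length is the sum of the merged weights.
merge 11/100 + 19/100 → 3/10
merge 23/100 + 23/100 → 23/50
merge 6/25 + 3/10 → 27/50
merge 23/50 + 27/50 → 1
L = 3/10 + 23/50 + 27/50 + 1 = 23/10 = 2.3 bits/symbol.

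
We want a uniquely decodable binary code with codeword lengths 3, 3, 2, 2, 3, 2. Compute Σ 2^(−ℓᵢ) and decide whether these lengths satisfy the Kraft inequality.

With common denominator 2^3 = 8: Σ 2^(−ℓᵢ) = 1/8 + 1/8 + 2/8 + 2/8 + 1/8 + 2/8 = 9/8 = 1.125.
Kraft's inequality requires Σ ≤ 1; here Σ = 1.125 > 1, so no such prefix code exists.

1.125; no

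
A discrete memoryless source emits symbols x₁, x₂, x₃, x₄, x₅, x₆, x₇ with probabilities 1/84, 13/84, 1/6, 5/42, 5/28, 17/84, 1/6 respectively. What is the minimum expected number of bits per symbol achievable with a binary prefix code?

2.75 bits/symbol

Repeatedly combine the two least-probable nodes; the expected code length is the sum of the merged weights.
merge 1/84 + 5/42 → 11/84
merge 11/84 + 13/84 → 2/7
merge 1/6 + 1/6 → 1/3
merge 5/28 + 17/84 → 8/21
merge 2/7 + 1/3 → 13/21
merge 8/21 + 13/21 → 1
L = 11/84 + 2/7 + 1/3 + 8/21 + 13/21 + 1 = 11/4 = 2.75 bits/symbol.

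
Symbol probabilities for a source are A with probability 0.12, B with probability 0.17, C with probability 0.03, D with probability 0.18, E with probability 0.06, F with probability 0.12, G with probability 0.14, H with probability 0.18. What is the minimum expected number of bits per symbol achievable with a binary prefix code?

2.91 bits/symbol

Repeatedly combine the two least-probable nodes; the expected code length is the sum of the merged weights.
merge 3/100 + 3/50 → 9/100
merge 9/100 + 3/25 → 21/100
merge 3/25 + 7/50 → 13/50
merge 17/100 + 9/50 → 7/20
merge 9/50 + 21/100 → 39/100
merge 13/50 + 7/20 → 61/100
merge 39/100 + 61/100 → 1
L = 9/100 + 21/100 + 13/50 + 7/20 + 39/100 + 61/100 + 1 = 291/100 = 2.91 bits/symbol.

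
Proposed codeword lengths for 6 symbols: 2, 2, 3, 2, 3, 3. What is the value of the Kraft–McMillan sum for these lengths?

With common denominator 2^3 = 8: Σ 2^(−ℓᵢ) = 2/8 + 2/8 + 1/8 + 2/8 + 1/8 + 1/8 = 9/8 = 1.125.

1.125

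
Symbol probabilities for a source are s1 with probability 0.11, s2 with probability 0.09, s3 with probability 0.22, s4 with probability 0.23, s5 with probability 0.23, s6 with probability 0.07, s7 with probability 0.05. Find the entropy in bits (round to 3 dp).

2.604 bits

H = −Σ pᵢ log₂ pᵢ.
−0.11·log₂(0.11) = 0.3503
−0.09·log₂(0.09) = 0.3127
−0.22·log₂(0.22) = 0.4806
−0.23·log₂(0.23) = 0.4877
−0.23·log₂(0.23) = 0.4877
−0.07·log₂(0.07) = 0.2686
−0.05·log₂(0.05) = 0.2161
Sum ≈ 2.6035 → 2.604 bits.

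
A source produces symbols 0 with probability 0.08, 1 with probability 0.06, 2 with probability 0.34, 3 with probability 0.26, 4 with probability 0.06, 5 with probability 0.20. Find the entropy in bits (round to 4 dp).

2.2774 bits

H = −Σ pᵢ log₂ pᵢ.
−0.08·log₂(0.08) = 0.2915
−0.06·log₂(0.06) = 0.2435
−0.34·log₂(0.34) = 0.5292
−0.26·log₂(0.26) = 0.5053
−0.06·log₂(0.06) = 0.2435
−0.20·log₂(0.20) = 0.4644
Sum ≈ 2.2774 → 2.2774 bits.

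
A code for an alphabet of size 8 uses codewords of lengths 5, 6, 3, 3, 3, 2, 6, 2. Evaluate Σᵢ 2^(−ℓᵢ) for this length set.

0.9375

With common denominator 2^6 = 64: Σ 2^(−ℓᵢ) = 2/64 + 1/64 + 8/64 + 8/64 + 8/64 + 16/64 + 1/64 + 16/64 = 60/64 = 0.9375.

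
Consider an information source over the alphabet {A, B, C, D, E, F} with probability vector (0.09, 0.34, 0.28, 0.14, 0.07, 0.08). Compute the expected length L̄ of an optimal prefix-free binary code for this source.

2.38 bits/symbol

Repeatedly combine the two least-probable nodes; the expected code length is the sum of the merged weights.
merge 7/100 + 2/25 → 3/20
merge 9/100 + 7/50 → 23/100
merge 3/20 + 23/100 → 19/50
merge 7/25 + 17/50 → 31/50
merge 19/50 + 31/50 → 1
L = 3/20 + 23/100 + 19/50 + 31/50 + 1 = 119/50 = 2.38 bits/symbol.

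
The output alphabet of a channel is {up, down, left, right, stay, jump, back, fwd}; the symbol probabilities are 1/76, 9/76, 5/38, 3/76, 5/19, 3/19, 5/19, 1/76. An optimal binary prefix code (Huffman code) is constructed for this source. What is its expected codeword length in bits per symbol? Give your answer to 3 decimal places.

2.566 bits/symbol

Repeatedly combine the two least-probable nodes; the expected code length is the sum of the merged weights.
merge 1/76 + 1/76 → 1/38
merge 1/38 + 3/76 → 5/76
merge 5/76 + 9/76 → 7/38
merge 5/38 + 3/19 → 11/38
merge 7/38 + 5/19 → 17/38
merge 5/19 + 11/38 → 21/38
merge 17/38 + 21/38 → 1
L = 1/38 + 5/76 + 7/38 + 11/38 + 17/38 + 21/38 + 1 = 195/76 ≈ 2.566 bits/symbol.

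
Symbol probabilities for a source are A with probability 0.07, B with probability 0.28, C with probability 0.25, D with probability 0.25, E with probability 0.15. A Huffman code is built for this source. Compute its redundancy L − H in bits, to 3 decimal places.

0.027 bits

Entropy H = −Σ p log₂ p ≈ 2.1933 bits.
Huffman merges: 7/100+3/20→11/50; 11/50+1/4→47/100; 1/4+7/25→53/100; 47/100+53/100→1. L = 111/50 ≈ 2.2200.
L − H = 2.2200 − 2.1933 = 0.027 bits.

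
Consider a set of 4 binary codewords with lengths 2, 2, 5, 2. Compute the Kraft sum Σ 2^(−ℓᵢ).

0.78125

With common denominator 2^5 = 32: Σ 2^(−ℓᵢ) = 8/32 + 8/32 + 1/32 + 8/32 = 25/32 = 0.78125.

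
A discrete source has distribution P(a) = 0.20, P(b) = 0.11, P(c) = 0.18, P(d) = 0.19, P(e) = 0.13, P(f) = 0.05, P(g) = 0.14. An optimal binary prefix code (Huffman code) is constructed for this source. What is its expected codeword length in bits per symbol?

Repeatedly combine the two least-probable nodes; the expected code length is the sum of the merged weights.
merge 1/20 + 11/100 → 4/25
merge 13/100 + 7/50 → 27/100
merge 4/25 + 9/50 → 17/50
merge 19/100 + 1/5 → 39/100
merge 27/100 + 17/50 → 61/100
merge 39/100 + 61/100 → 1
L = 4/25 + 27/100 + 17/50 + 39/100 + 61/100 + 1 = 277/100 = 2.77 bits/symbol.

2.77 bits/symbol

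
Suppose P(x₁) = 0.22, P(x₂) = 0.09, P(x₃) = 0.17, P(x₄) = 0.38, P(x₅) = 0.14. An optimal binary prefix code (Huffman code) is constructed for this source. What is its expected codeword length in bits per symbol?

Repeatedly combine the two least-probable nodes; the expected code length is the sum of the merged weights.
merge 9/100 + 7/50 → 23/100
merge 17/100 + 11/50 → 39/100
merge 23/100 + 19/50 → 61/100
merge 39/100 + 61/100 → 1
L = 23/100 + 39/100 + 61/100 + 1 = 223/100 = 2.23 bits/symbol.

2.23 bits/symbol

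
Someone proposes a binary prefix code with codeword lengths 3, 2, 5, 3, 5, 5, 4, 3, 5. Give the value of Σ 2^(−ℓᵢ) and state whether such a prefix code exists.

With common denominator 2^5 = 32: Σ 2^(−ℓᵢ) = 4/32 + 8/32 + 1/32 + 4/32 + 1/32 + 1/32 + 2/32 + 4/32 + 1/32 = 26/32 = 0.8125.
Kraft's inequality requires Σ ≤ 1; here Σ = 0.8125 ≤ 1, so such a prefix code exists.

0.8125; yes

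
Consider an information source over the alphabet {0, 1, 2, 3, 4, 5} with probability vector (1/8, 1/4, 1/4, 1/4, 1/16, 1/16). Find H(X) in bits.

2.375 bits

Each probability is a power of 1/2, so log₂(1/p) is an integer.
H = Σ p·log₂(1/p) = 1/8·3 + 1/4·2 + 1/4·2 + 1/4·2 + 1/16·4 + 1/16·4 = 2.375 bits.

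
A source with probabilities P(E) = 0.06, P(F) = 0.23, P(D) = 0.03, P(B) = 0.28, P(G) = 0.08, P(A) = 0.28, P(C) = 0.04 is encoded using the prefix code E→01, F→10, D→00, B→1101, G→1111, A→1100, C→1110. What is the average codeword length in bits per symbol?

L̄ = Σ pᵢ·ℓᵢ = 0.06·2 + 0.23·2 + 0.03·2 + 0.28·4 + 0.08·4 + 0.28·4 + 0.04·4 = 3.36 bits/symbol.

3.36 bits/symbol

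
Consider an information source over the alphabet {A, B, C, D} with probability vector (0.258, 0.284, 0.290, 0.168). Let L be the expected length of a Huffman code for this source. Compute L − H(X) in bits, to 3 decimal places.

Entropy H = −Σ p log₂ p ≈ 1.9703 bits.
Huffman merges: 21/125+129/500→213/500; 71/250+29/100→287/500; 213/500+287/500→1. L = 2 ≈ 2.0000.
L − H = 2.0000 − 1.9703 = 0.030 bits.

0.030 bits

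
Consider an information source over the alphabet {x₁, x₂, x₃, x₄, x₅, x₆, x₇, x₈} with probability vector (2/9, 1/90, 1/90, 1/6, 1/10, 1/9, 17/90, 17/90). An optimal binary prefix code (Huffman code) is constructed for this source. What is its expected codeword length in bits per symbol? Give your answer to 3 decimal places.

Repeatedly combine the two least-probable nodes; the expected code length is the sum of the merged weights.
merge 1/90 + 1/90 → 1/45
merge 1/45 + 1/10 → 11/90
merge 1/9 + 11/90 → 7/30
merge 1/6 + 17/90 → 16/45
merge 17/90 + 2/9 → 37/90
merge 7/30 + 16/45 → 53/90
merge 37/90 + 53/90 → 1
L = 1/45 + 11/90 + 7/30 + 16/45 + 37/90 + 53/90 + 1 = 41/15 ≈ 2.733 bits/symbol.

2.733 bits/symbol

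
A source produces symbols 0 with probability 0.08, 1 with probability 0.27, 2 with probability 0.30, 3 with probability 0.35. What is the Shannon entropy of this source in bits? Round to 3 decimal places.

1.853 bits

H = −Σ pᵢ log₂ pᵢ.
−0.08·log₂(0.08) = 0.2915
−0.27·log₂(0.27) = 0.5100
−0.30·log₂(0.30) = 0.5211
−0.35·log₂(0.35) = 0.5301
Sum ≈ 1.8527 → 1.853 bits.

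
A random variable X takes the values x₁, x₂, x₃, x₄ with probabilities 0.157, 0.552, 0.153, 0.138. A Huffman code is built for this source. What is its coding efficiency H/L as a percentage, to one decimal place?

97.8%

Entropy H = −Σ p log₂ p ≈ 1.7013 bits.
Huffman merges: 69/500+153/1000→291/1000; 157/1000+291/1000→56/125; 56/125+69/125→1. L = 1739/1000 ≈ 1.7390.
Efficiency = H/L = 1.7013/1.7390 = 97.8%.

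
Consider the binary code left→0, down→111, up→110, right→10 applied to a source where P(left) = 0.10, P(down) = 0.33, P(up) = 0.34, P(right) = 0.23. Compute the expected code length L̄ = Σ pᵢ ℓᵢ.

2.57 bits/symbol

L̄ = Σ pᵢ·ℓᵢ = 0.10·1 + 0.33·3 + 0.34·3 + 0.23·2 = 2.57 bits/symbol.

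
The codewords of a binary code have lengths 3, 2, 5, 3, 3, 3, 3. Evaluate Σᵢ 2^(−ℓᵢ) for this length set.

0.90625

With common denominator 2^5 = 32: Σ 2^(−ℓᵢ) = 4/32 + 8/32 + 1/32 + 4/32 + 4/32 + 4/32 + 4/32 = 29/32 = 0.90625.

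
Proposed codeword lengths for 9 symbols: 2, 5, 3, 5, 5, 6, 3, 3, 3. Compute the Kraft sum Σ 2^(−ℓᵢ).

With common denominator 2^6 = 64: Σ 2^(−ℓᵢ) = 16/64 + 2/64 + 8/64 + 2/64 + 2/64 + 1/64 + 8/64 + 8/64 + 8/64 = 55/64 = 0.859375.

0.859375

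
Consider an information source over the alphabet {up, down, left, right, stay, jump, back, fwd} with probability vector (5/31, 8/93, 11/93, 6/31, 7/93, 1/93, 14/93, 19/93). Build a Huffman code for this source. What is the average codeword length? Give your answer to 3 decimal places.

2.860 bits/symbol

Repeatedly combine the two least-probable nodes; the expected code length is the sum of the merged weights.
merge 1/93 + 7/93 → 8/93
merge 8/93 + 8/93 → 16/93
merge 11/93 + 14/93 → 25/93
merge 5/31 + 16/93 → 1/3
merge 6/31 + 19/93 → 37/93
merge 25/93 + 1/3 → 56/93
merge 37/93 + 56/93 → 1
L = 8/93 + 16/93 + 25/93 + 1/3 + 37/93 + 56/93 + 1 = 266/93 ≈ 2.860 bits/symbol.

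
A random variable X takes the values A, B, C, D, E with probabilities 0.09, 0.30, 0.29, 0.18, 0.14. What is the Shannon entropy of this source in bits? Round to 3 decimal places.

2.194 bits

H = −Σ pᵢ log₂ pᵢ.
−0.09·log₂(0.09) = 0.3127
−0.30·log₂(0.30) = 0.5211
−0.29·log₂(0.29) = 0.5179
−0.18·log₂(0.18) = 0.4453
−0.14·log₂(0.14) = 0.3971
Sum ≈ 2.1941 → 2.194 bits.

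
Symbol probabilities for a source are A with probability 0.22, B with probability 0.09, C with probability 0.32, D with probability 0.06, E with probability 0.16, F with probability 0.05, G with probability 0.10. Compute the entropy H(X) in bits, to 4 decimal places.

H = −Σ pᵢ log₂ pᵢ.
−0.22·log₂(0.22) = 0.4806
−0.09·log₂(0.09) = 0.3127
−0.32·log₂(0.32) = 0.5260
−0.06·log₂(0.06) = 0.2435
−0.16·log₂(0.16) = 0.4230
−0.05·log₂(0.05) = 0.2161
−0.10·log₂(0.10) = 0.3322
Sum ≈ 2.5341 → 2.5341 bits.

2.5341 bits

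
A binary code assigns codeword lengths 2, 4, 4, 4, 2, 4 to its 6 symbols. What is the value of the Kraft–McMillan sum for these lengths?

With common denominator 2^4 = 16: Σ 2^(−ℓᵢ) = 4/16 + 1/16 + 1/16 + 1/16 + 4/16 + 1/16 = 12/16 = 0.75.

0.75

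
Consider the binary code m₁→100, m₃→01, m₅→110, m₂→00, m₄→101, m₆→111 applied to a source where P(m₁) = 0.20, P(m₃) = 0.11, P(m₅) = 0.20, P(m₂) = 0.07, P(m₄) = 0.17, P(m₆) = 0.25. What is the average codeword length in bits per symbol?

2.82 bits/symbol

L̄ = Σ pᵢ·ℓᵢ = 0.20·3 + 0.11·2 + 0.20·3 + 0.07·2 + 0.17·3 + 0.25·3 = 2.82 bits/symbol.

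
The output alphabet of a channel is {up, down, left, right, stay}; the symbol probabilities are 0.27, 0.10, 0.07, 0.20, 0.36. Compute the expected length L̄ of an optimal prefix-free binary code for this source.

Repeatedly combine the two least-probable nodes; the expected code length is the sum of the merged weights.
merge 7/100 + 1/10 → 17/100
merge 17/100 + 1/5 → 37/100
merge 27/100 + 9/25 → 63/100
merge 37/100 + 63/100 → 1
L = 17/100 + 37/100 + 63/100 + 1 = 217/100 = 2.17 bits/symbol.

2.17 bits/symbol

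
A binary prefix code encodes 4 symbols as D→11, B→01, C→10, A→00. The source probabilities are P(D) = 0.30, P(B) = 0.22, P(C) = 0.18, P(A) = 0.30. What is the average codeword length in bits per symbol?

2 bits/symbol

L̄ = Σ pᵢ·ℓᵢ = 0.30·2 + 0.22·2 + 0.18·2 + 0.30·2 = 2 bits/symbol.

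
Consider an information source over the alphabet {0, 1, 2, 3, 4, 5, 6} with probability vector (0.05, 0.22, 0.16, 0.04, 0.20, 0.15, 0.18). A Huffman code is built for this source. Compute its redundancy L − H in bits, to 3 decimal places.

Entropy H = −Σ p log₂ p ≈ 2.6257 bits.
Huffman merges: 1/25+1/20→9/100; 9/100+3/20→6/25; 4/25+9/50→17/50; 1/5+11/50→21/50; 6/25+17/50→29/50; 21/50+29/50→1. L = 267/100 ≈ 2.6700.
L − H = 2.6700 − 2.6257 = 0.044 bits.

0.044 bits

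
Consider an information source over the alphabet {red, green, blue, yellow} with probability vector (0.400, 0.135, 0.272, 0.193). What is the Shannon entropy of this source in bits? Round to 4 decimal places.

H = −Σ pᵢ log₂ pᵢ.
−0.400·log₂(0.400) = 0.5288
−0.135·log₂(0.135) = 0.3900
−0.272·log₂(0.272) = 0.5109
−0.193·log₂(0.193) = 0.4581
Sum ≈ 1.8877 → 1.8877 bits.

1.8877 bits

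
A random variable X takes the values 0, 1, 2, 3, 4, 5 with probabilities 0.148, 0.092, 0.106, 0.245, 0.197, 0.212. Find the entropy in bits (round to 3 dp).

H = −Σ pᵢ log₂ pᵢ.
−0.148·log₂(0.148) = 0.4079
−0.092·log₂(0.092) = 0.3167
−0.106·log₂(0.106) = 0.3432
−0.245·log₂(0.245) = 0.4971
−0.197·log₂(0.197) = 0.4617
−0.212·log₂(0.212) = 0.4744
Sum ≈ 2.5011 → 2.501 bits.

2.501 bits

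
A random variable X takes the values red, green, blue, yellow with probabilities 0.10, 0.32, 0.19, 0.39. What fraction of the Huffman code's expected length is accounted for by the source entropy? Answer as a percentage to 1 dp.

97.0%

Entropy H = −Σ p log₂ p ≈ 1.8433 bits.
Huffman merges: 1/10+19/100→29/100; 29/100+8/25→61/100; 39/100+61/100→1. L = 19/10 ≈ 1.9000.
Efficiency = H/L = 1.8433/1.9000 = 97.0%.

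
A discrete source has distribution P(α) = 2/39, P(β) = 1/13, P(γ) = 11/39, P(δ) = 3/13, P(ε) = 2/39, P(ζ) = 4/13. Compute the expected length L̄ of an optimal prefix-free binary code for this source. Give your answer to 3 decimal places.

2.282 bits/symbol

Repeatedly combine the two least-probable nodes; the expected code length is the sum of the merged weights.
merge 2/39 + 2/39 → 4/39
merge 1/13 + 4/39 → 7/39
merge 7/39 + 3/13 → 16/39
merge 11/39 + 4/13 → 23/39
merge 16/39 + 23/39 → 1
L = 4/39 + 7/39 + 16/39 + 23/39 + 1 = 89/39 ≈ 2.282 bits/symbol.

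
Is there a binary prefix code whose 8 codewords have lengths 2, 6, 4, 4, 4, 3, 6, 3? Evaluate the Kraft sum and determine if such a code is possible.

0.71875; yes

With common denominator 2^6 = 64: Σ 2^(−ℓᵢ) = 16/64 + 1/64 + 4/64 + 4/64 + 4/64 + 8/64 + 1/64 + 8/64 = 46/64 = 0.71875.
Kraft's inequality requires Σ ≤ 1; here Σ = 0.71875 ≤ 1, so such a prefix code exists.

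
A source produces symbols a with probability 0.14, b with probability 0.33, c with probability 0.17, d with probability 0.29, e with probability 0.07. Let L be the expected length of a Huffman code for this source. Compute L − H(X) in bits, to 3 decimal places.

0.064 bits

Entropy H = −Σ p log₂ p ≈ 2.1460 bits.
Huffman merges: 7/100+7/50→21/100; 17/100+21/100→19/50; 29/100+33/100→31/50; 19/50+31/50→1. L = 221/100 ≈ 2.2100.
L − H = 2.2100 − 2.1460 = 0.064 bits.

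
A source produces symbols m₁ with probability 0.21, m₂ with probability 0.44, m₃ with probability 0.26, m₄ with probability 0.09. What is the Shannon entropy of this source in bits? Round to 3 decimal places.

H = −Σ pᵢ log₂ pᵢ.
−0.21·log₂(0.21) = 0.4728
−0.44·log₂(0.44) = 0.5211
−0.26·log₂(0.26) = 0.5053
−0.09·log₂(0.09) = 0.3127
Sum ≈ 1.8119 → 1.812 bits.

1.812 bits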